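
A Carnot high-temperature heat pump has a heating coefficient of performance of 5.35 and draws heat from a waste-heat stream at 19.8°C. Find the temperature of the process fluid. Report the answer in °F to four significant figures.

COP_HP = T_H/(T_H − T_C) rearranges to T_H = COP·T_C/(COP − 1).
With T_C = 292.95 K, T_H = 5.35 × 292.95/4.350 = 360.29 K.
Converting, 360.29 K = 188.86°F.

188.9 °F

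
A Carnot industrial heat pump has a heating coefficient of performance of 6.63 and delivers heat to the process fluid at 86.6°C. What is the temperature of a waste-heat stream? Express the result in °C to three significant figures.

COP_HP = T_H/(T_H − T_C) gives T_H − T_C = T_H/COP.
With T_H = 359.75 K, T_C = 359.75 × (1 − 1/6.63) = 305.49 K.
Converting, 305.49 K = 32.34°C.

32.3 °C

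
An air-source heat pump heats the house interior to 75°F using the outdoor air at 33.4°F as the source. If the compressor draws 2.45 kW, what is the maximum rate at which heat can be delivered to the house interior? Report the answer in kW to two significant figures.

In absolute terms T_C = 273.93 K and T_H = 297.04 K, so ΔT = 23.11 K.
COP_Carnot = T_H/ΔT = 297.04/23.11 = 12.85.
Q̇_max = COP_Carnot × Ẇ = 12.85 × 2.450 kW = 31.49 kW.

31 kW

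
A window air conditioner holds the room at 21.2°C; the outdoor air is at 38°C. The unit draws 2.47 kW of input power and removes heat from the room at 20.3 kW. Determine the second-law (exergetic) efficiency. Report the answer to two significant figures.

0.47

COP_actual = Q̇_C/Ẇ = 20.30/2.470 = 8.219.
In absolute terms T_C = 294.35 K and T_H = 311.15 K, so ΔT = 16.80 K.
COP_Carnot = T_C/ΔT = 294.35/16.80 = 17.52.
η_II = COP_actual/COP_Carnot = 8.219/17.52 = 0.4691.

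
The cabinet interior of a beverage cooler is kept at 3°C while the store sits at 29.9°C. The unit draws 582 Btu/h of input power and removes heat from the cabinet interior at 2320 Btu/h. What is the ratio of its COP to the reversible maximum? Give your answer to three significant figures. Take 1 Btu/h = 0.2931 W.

0.388

COP_actual = Q̇_C/Ẇ = 2320/582.0 = 3.986.
In absolute terms T_C = 276.15 K and T_H = 303.05 K, so ΔT = 26.90 K.
COP_Carnot = T_C/ΔT = 276.15/26.90 = 10.27.
η_II = COP_actual/COP_Carnot = 3.986/10.27 = 0.3883.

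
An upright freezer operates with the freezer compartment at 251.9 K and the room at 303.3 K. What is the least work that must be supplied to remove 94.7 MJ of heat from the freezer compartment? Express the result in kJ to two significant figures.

The reservoir spacing is ΔT = 303.3 − 251.9 = 51.40 K.
The reversible limit is COP_R = T_C/ΔT = 4.901, so W_min = Q_C/COP = Q_C·ΔT/T_C.
W_min = 94.70 × 51.40/251.90 = 19.32 MJ = 19320 kJ.

19000 kJ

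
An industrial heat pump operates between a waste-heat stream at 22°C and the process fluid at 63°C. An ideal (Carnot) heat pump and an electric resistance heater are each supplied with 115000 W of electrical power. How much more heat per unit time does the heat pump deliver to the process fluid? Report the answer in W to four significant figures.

827900 W

In absolute terms T_C = 295.15 K and T_H = 336.15 K, so ΔT = 41.00 K.
COP_Carnot = T_H/ΔT = 336.15/41.00 = 8.199.
The heat pump delivers Q̇_H = COP × Ẇ = 942900 W; the resistance heater delivers Ẇ = 115000 W.
Extra = (COP − 1)·Ẇ = 827900 W.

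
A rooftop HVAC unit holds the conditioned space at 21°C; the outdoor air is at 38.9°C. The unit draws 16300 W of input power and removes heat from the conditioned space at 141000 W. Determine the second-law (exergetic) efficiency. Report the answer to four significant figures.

COP_actual = Q̇_C/Ẇ = 141000/16300 = 8.650.
In absolute terms T_C = 294.15 K and T_H = 312.05 K, so ΔT = 17.90 K.
COP_Carnot = T_C/ΔT = 294.15/17.90 = 16.43.
η_II = COP_actual/COP_Carnot = 8.650/16.43 = 0.5264.

0.5264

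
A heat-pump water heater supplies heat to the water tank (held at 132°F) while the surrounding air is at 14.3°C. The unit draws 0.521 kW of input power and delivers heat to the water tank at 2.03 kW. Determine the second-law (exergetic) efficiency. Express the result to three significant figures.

0.489

COP_actual = Q̇_H/Ẇ = 2.030/0.5210 = 3.896.
In absolute terms T_C = 287.45 K and T_H = 328.71 K, so ΔT = 41.26 K.
COP_Carnot = T_H/ΔT = 328.71/41.26 = 7.968.
η_II = COP_actual/COP_Carnot = 3.896/7.968 = 0.4890.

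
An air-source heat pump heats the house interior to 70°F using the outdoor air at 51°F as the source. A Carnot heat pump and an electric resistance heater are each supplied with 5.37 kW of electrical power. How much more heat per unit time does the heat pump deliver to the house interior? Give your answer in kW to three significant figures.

In absolute terms T_C = 283.71 K and T_H = 294.26 K, so ΔT = 10.56 K.
COP_Carnot = T_H/ΔT = 294.26/10.56 = 27.88.
The heat pump delivers Q̇_H = COP × Ẇ = 149.7 kW; the resistance heater delivers Ẇ = 5.370 kW.
Extra = (COP − 1)·Ẇ = 144.3 kW.

144 kW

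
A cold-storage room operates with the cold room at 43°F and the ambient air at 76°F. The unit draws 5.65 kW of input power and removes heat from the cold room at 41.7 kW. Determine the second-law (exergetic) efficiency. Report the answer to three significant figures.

0.485

COP_actual = Q̇_C/Ẇ = 41.70/5.650 = 7.381.
In absolute terms T_C = 279.26 K and T_H = 297.59 K, so ΔT = 18.33 K.
COP_Carnot = T_C/ΔT = 279.26/18.33 = 15.23.
η_II = COP_actual/COP_Carnot = 7.381/15.23 = 0.4845.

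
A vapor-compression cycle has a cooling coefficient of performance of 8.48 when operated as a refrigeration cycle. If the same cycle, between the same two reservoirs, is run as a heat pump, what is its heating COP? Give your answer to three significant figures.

9.48

The first law on one cycle gives Q_H = Q_C + W, so Q_H/W = Q_C/W + 1.
COP_HP = COP_R + 1 = 8.48 + 1 = 9.48.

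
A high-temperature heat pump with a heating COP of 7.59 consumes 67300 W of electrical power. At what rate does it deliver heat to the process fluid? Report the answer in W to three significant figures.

Q̇_H = COP_HP × Ẇ = 7.59 × 67300 = 510800 W.

511000 W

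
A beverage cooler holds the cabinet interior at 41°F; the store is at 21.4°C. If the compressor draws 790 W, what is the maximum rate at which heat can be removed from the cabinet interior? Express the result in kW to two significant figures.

13 kW

In absolute terms T_C = 278.15 K and T_H = 294.55 K, so ΔT = 16.40 K.
COP_Carnot = T_C/ΔT = 278.15/16.40 = 16.96.
Q̇_max = COP_Carnot × Ẇ = 16.96 × 790.0 W = 13400 W = 13.40 kW.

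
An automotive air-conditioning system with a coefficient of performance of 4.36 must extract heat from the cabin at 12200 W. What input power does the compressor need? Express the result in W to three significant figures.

2800 W

Ẇ = Q̇_C/COP = 12200/4.36 = 2798 W.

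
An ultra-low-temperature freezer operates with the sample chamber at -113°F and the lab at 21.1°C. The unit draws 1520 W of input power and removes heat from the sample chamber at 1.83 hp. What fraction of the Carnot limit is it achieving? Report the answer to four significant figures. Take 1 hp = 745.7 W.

Converting, Q̇_C = 1.830 hp = 1365 W, so COP_actual = Q̇_C/Ẇ = 1365/1520 = 0.8978.
In absolute terms T_C = 192.59 K and T_H = 294.25 K, so ΔT = 101.7 K.
COP_Carnot = T_C/ΔT = 192.59/101.7 = 1.895.
η_II = COP_actual/COP_Carnot = 0.8978/1.895 = 0.4739.

0.4739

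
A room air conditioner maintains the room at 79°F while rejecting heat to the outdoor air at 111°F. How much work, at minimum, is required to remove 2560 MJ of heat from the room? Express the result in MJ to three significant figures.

152 MJ

In absolute terms T_C = 299.26 K and T_H = 317.04 K, so ΔT = 17.78 K.
The reversible limit is COP_R = T_C/ΔT = 16.83, so W_min = Q_C/COP = Q_C·ΔT/T_C.
W_min = 2560 × 17.78/299.26 = 152.1 MJ.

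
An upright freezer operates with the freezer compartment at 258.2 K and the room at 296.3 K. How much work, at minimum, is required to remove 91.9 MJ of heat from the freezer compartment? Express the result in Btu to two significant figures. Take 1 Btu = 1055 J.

The reservoir spacing is ΔT = 296.3 − 258.2 = 38.10 K.
The reversible limit is COP_R = T_C/ΔT = 6.777, so W_min = Q_C/COP = Q_C·ΔT/T_C.
W_min = 91.90 × 38.10/258.20 = 13.56 MJ = 12850 Btu.

13000 Btu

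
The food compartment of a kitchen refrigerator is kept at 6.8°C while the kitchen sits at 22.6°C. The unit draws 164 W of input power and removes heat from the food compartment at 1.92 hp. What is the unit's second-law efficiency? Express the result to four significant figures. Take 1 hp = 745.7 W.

Converting, Q̇_C = 1.920 hp = 1432 W, so COP_actual = Q̇_C/Ẇ = 1432/164.0 = 8.730.
In absolute terms T_C = 279.95 K and T_H = 295.75 K, so ΔT = 15.80 K.
COP_Carnot = T_C/ΔT = 279.95/15.80 = 17.72.
η_II = COP_actual/COP_Carnot = 8.730/17.72 = 0.4927.

0.4927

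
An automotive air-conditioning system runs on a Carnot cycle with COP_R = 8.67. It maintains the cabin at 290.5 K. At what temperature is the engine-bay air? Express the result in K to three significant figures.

324 K

COP_R = T_C/(T_H − T_C) gives T_H − T_C = T_C/COP.
With T_C = 290.50 K, T_H = 290.50 × (1 + 1/8.67) = 324.01 K.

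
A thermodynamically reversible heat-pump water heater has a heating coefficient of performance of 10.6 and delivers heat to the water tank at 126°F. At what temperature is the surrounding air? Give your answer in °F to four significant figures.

COP_HP = T_H/(T_H − T_C) gives T_H − T_C = T_H/COP.
With T_H = 325.37 K, T_C = 325.37 × (1 − 1/10.6) = 294.68 K.
Converting, 294.68 K = 70.75°F.

70.75 °F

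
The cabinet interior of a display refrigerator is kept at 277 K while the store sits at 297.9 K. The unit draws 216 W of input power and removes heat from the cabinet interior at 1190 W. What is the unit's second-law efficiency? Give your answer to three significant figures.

0.416

COP_actual = Q̇_C/Ẇ = 1190/216.0 = 5.509.
The reservoir spacing is ΔT = 297.9 − 277 = 20.90 K.
COP_Carnot = T_C/ΔT = 277.00/20.90 = 13.25.
η_II = COP_actual/COP_Carnot = 5.509/13.25 = 0.4157.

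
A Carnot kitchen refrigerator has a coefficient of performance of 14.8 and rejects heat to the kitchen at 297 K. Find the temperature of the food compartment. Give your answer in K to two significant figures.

280 K

For a Carnot refrigerator COP_R = T_C/(T_H − T_C), so T_C = COP·T_H/(1 + COP).
With T_H = 297.00 K, T_C = 14.8 × 297.00/15.80 = 278.20 K.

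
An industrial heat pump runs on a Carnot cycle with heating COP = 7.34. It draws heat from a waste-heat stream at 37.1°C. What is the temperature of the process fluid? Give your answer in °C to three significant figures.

COP_HP = T_H/(T_H − T_C) rearranges to T_H = COP·T_C/(COP − 1).
With T_C = 310.25 K, T_H = 7.34 × 310.25/6.340 = 359.19 K.
Converting, 359.19 K = 86.04°C.

86.0 °C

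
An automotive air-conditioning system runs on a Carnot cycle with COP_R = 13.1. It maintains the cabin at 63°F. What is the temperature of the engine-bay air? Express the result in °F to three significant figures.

COP_R = T_C/(T_H − T_C) gives T_H − T_C = T_C/COP.
With T_C = 290.37 K, T_H = 290.37 × (1 + 1/13.1) = 312.54 K.
Converting, 312.54 K = 102.90°F.

103 °F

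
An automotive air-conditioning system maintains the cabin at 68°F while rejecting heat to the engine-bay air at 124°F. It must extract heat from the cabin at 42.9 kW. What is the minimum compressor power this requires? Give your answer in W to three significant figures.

4550 W

In absolute terms T_C = 293.15 K and T_H = 324.26 K, so ΔT = 31.11 K.
COP_Carnot = T_C/ΔT = 293.15/31.11 = 9.423.
Ẇ_min = Q̇/COP_Carnot = 42.90/9.423 = 4.553 kW = 4553 W.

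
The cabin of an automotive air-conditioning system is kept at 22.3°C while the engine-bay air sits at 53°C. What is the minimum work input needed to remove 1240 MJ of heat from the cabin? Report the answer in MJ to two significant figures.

In absolute terms T_C = 295.45 K and T_H = 326.15 K, so ΔT = 30.70 K.
The reversible limit is COP_R = T_C/ΔT = 9.624, so W_min = Q_C/COP = Q_C·ΔT/T_C.
W_min = 1240 × 30.70/295.45 = 128.8 MJ.

130 MJ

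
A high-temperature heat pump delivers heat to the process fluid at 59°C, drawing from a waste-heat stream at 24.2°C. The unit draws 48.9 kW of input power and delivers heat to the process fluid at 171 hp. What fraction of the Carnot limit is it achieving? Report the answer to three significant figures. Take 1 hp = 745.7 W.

Converting, Q̇_H = 171.0 hp = 127.5 kW, so COP_actual = Q̇_H/Ẇ = 127.5/48.90 = 2.608.
In absolute terms T_C = 297.35 K and T_H = 332.15 K, so ΔT = 34.80 K.
COP_Carnot = T_H/ΔT = 332.15/34.80 = 9.545.
η_II = COP_actual/COP_Carnot = 2.608/9.545 = 0.2732.

0.273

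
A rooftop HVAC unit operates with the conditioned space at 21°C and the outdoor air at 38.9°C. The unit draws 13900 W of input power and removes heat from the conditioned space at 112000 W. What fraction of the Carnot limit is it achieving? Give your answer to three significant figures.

COP_actual = Q̇_C/Ẇ = 112000/13900 = 8.058.
In absolute terms T_C = 294.15 K and T_H = 312.05 K, so ΔT = 17.90 K.
COP_Carnot = T_C/ΔT = 294.15/17.90 = 16.43.
η_II = COP_actual/COP_Carnot = 8.058/16.43 = 0.4903.

0.490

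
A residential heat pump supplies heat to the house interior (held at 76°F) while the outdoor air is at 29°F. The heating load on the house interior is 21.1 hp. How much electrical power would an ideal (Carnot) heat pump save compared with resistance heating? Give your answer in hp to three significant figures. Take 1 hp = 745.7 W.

In absolute terms T_C = 271.48 K and T_H = 297.59 K, so ΔT = 26.11 K.
COP_Carnot = T_H/ΔT = 297.59/26.11 = 11.40.
Resistance heating needs Ẇ_res = Q̇_H = 21.10 hp; the reversible heat pump needs only Ẇ_hp = Q̇_H/COP = 1.851 hp.
Saving = 21.10 − 1.851 = 19.25 hp.

19.2 hp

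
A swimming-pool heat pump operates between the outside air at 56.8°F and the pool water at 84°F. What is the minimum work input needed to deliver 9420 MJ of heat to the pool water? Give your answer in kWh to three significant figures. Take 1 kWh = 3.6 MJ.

In absolute terms T_C = 286.93 K and T_H = 302.04 K, so ΔT = 15.11 K.
The reversible limit is COP_HP = T_H/ΔT = 19.99, so W_min = Q_H/COP = Q_H·ΔT/T_H.
W_min = 9420 × 15.11/302.04 = 471.3 MJ = 130.9 kWh.

131 kWh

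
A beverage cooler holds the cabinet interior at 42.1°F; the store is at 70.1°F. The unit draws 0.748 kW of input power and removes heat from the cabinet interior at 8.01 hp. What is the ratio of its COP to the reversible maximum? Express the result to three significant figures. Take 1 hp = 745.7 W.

0.446

Converting, Q̇_C = 8.010 hp = 5.973 kW, so COP_actual = Q̇_C/Ẇ = 5.973/0.7480 = 7.985.
In absolute terms T_C = 278.76 K and T_H = 294.32 K, so ΔT = 15.56 K.
COP_Carnot = T_C/ΔT = 278.76/15.56 = 17.92.
η_II = COP_actual/COP_Carnot = 7.985/17.92 = 0.4456.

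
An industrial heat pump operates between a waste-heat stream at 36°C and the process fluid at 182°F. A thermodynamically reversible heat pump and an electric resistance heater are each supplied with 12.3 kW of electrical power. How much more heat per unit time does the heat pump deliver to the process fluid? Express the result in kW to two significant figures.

In absolute terms T_C = 309.15 K and T_H = 356.48 K, so ΔT = 47.33 K.
COP_Carnot = T_H/ΔT = 356.48/47.33 = 7.531.
The heat pump delivers Q̇_H = COP × Ẇ = 92.64 kW; the resistance heater delivers Ẇ = 12.30 kW.
Extra = (COP − 1)·Ẇ = 80.34 kW.

80 kW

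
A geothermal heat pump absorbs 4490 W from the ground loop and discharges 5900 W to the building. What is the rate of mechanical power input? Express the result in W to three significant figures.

For a cyclic device the first law requires Q̇_H = Q̇_C + Ẇ.
Ẇ = Q̇_H − Q̇_C = 1410 W.

1410 W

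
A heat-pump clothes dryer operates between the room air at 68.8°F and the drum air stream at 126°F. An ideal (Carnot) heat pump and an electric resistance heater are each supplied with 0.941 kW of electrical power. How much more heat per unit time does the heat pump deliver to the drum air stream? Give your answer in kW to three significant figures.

8.69 kW

In absolute terms T_C = 293.59 K and T_H = 325.37 K, so ΔT = 31.78 K.
COP_Carnot = T_H/ΔT = 325.37/31.78 = 10.24.
The heat pump delivers Q̇_H = COP × Ẇ = 9.635 kW; the resistance heater delivers Ẇ = 0.9410 kW.
Extra = (COP − 1)·Ẇ = 8.694 kW.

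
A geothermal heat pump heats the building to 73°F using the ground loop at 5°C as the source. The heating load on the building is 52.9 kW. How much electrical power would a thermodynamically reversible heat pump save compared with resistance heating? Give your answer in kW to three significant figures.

In absolute terms T_C = 278.15 K and T_H = 295.93 K, so ΔT = 17.78 K.
COP_Carnot = T_H/ΔT = 295.93/17.78 = 16.65.
Resistance heating needs Ẇ_res = Q̇_H = 52.90 kW; the reversible heat pump needs only Ẇ_hp = Q̇_H/COP = 3.178 kW.
Saving = 52.90 − 3.178 = 49.72 kW.

49.7 kW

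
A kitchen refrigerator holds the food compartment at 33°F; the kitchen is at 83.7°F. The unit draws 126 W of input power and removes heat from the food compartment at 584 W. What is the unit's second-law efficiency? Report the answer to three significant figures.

0.477

COP_actual = Q̇_C/Ẇ = 584.0/126.0 = 4.635.
In absolute terms T_C = 273.71 K and T_H = 301.87 K, so ΔT = 28.17 K.
COP_Carnot = T_C/ΔT = 273.71/28.17 = 9.717.
η_II = COP_actual/COP_Carnot = 4.635/9.717 = 0.4770.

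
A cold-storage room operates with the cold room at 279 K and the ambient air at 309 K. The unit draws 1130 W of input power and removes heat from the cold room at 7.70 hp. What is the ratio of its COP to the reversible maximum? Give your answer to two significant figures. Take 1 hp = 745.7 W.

Converting, Q̇_C = 7.700 hp = 5742 W, so COP_actual = Q̇_C/Ẇ = 5742/1130 = 5.081.
The reservoir spacing is ΔT = 309 − 279 = 30.00 K.
COP_Carnot = T_C/ΔT = 279.00/30.00 = 9.300.
η_II = COP_actual/COP_Carnot = 5.081/9.300 = 0.5464.

0.55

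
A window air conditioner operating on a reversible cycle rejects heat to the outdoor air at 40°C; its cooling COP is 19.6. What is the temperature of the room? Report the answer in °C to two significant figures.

25 °C

For a Carnot refrigerator COP_R = T_C/(T_H − T_C), so T_C = COP·T_H/(1 + COP).
With T_H = 313.15 K, T_C = 19.6 × 313.15/20.60 = 297.95 K.
Converting, 297.95 K = 24.80°C.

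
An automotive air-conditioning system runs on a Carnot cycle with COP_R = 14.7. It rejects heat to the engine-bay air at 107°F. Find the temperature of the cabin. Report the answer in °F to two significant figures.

For a Carnot refrigerator COP_R = T_C/(T_H − T_C), so T_C = COP·T_H/(1 + COP).
With T_H = 314.82 K, T_C = 14.7 × 314.82/15.70 = 294.76 K.
Converting, 294.76 K = 70.91°F.

71 °F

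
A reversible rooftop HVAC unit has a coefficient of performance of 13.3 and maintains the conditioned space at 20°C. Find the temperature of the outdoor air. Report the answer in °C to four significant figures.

COP_R = T_C/(T_H − T_C) gives T_H − T_C = T_C/COP.
With T_C = 293.15 K, T_H = 293.15 × (1 + 1/13.3) = 315.19 K.
Converting, 315.19 K = 42.04°C.

42.04 °C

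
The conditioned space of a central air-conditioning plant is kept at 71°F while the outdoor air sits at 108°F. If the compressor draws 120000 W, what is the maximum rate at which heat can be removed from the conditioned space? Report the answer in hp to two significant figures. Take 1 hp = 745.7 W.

In absolute terms T_C = 294.82 K and T_H = 315.37 K, so ΔT = 20.56 K.
COP_Carnot = T_C/ΔT = 294.82/20.56 = 14.34.
Q̇_max = COP_Carnot × Ẇ = 14.34 × 120000 W = 1721000 W = 2308 hp.

2300 hp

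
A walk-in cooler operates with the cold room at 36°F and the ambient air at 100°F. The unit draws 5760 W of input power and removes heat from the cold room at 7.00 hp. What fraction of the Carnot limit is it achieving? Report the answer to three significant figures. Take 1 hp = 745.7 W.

0.117

Converting, Q̇_C = 7.000 hp = 5220 W, so COP_actual = Q̇_C/Ẇ = 5220/5760 = 0.9062.
In absolute terms T_C = 275.37 K and T_H = 310.93 K, so ΔT = 35.56 K.
COP_Carnot = T_C/ΔT = 275.37/35.56 = 7.745.
η_II = COP_actual/COP_Carnot = 0.9062/7.745 = 0.1170.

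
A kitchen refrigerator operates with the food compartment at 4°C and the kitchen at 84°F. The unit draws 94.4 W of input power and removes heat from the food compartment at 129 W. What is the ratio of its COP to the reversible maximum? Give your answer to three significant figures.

0.123

COP_actual = Q̇_C/Ẇ = 129.0/94.40 = 1.367.
In absolute terms T_C = 277.15 K and T_H = 302.04 K, so ΔT = 24.89 K.
COP_Carnot = T_C/ΔT = 277.15/24.89 = 11.14.
η_II = COP_actual/COP_Carnot = 1.367/11.14 = 0.1227.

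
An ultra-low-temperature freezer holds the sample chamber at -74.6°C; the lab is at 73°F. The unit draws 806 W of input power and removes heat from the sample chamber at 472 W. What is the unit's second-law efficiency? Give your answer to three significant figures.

COP_actual = Q̇_C/Ẇ = 472.0/806.0 = 0.5856.
In absolute terms T_C = 198.55 K and T_H = 295.93 K, so ΔT = 97.38 K.
COP_Carnot = T_C/ΔT = 198.55/97.38 = 2.039.
η_II = COP_actual/COP_Carnot = 0.5856/2.039 = 0.2872.

0.287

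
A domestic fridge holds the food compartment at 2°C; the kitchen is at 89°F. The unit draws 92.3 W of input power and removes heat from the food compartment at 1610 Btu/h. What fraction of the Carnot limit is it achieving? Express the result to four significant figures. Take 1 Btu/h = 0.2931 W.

Converting, Q̇_C = 1610 Btu/h = 471.9 W, so COP_actual = Q̇_C/Ẇ = 471.9/92.30 = 5.113.
In absolute terms T_C = 275.15 K and T_H = 304.82 K, so ΔT = 29.67 K.
COP_Carnot = T_C/ΔT = 275.15/29.67 = 9.275.
η_II = COP_actual/COP_Carnot = 5.113/9.275 = 0.5512.

0.5512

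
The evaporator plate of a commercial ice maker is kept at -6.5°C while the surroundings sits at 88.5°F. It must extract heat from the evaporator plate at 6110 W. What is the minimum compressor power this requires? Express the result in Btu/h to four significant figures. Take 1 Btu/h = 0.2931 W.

2962 Btu/h

In absolute terms T_C = 266.65 K and T_H = 304.54 K, so ΔT = 37.89 K.
COP_Carnot = T_C/ΔT = 266.65/37.89 = 7.038.
Ẇ_min = Q̇/COP_Carnot = 6110/7.038 = 868.2 W = 2962 Btu/h.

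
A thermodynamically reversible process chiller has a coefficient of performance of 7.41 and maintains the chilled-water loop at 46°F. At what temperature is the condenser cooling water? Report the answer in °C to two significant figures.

COP_R = T_C/(T_H − T_C) gives T_H − T_C = T_C/COP.
With T_C = 280.93 K, T_H = 280.93 × (1 + 1/7.41) = 318.84 K.
Converting, 318.84 K = 45.69°C.

46 °C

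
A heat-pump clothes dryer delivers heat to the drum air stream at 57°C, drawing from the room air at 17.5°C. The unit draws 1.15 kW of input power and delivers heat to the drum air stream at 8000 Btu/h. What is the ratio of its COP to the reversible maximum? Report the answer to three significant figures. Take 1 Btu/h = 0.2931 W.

Converting, Q̇_H = 8000 Btu/h = 2.345 kW, so COP_actual = Q̇_H/Ẇ = 2.345/1.150 = 2.039.
In absolute terms T_C = 290.65 K and T_H = 330.15 K, so ΔT = 39.50 K.
COP_Carnot = T_H/ΔT = 330.15/39.50 = 8.358.
η_II = COP_actual/COP_Carnot = 2.039/8.358 = 0.2439.

0.244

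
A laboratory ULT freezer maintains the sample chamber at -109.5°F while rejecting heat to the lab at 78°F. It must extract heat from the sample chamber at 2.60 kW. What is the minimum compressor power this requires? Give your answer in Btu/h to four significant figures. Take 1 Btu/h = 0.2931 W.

In absolute terms T_C = 194.54 K and T_H = 298.71 K, so ΔT = 104.2 K.
COP_Carnot = T_C/ΔT = 194.54/104.2 = 1.868.
Ẇ_min = Q̇/COP_Carnot = 2.600/1.868 = 1.392 kW = 4750 Btu/h.

4750 Btu/h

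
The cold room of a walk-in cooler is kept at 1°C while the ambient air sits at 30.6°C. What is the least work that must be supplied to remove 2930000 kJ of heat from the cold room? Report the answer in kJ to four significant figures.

316400 kJ

In absolute terms T_C = 274.15 K and T_H = 303.75 K, so ΔT = 29.60 K.
The reversible limit is COP_R = T_C/ΔT = 9.262, so W_min = Q_C/COP = Q_C·ΔT/T_C.
W_min = 2930000 × 29.60/274.15 = 316400 kJ.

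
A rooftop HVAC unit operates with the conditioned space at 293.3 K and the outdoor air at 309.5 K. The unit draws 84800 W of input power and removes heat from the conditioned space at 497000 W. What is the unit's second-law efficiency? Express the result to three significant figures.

0.324

COP_actual = Q̇_C/Ẇ = 497000/84800 = 5.861.
The reservoir spacing is ΔT = 309.5 − 293.3 = 16.20 K.
COP_Carnot = T_C/ΔT = 293.30/16.20 = 18.10.
η_II = COP_actual/COP_Carnot = 5.861/18.10 = 0.3237.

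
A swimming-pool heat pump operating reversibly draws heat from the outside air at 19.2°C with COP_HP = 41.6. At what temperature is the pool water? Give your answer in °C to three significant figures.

COP_HP = T_H/(T_H − T_C) rearranges to T_H = COP·T_C/(COP − 1).
With T_C = 292.35 K, T_H = 41.6 × 292.35/40.60 = 299.55 K.
Converting, 299.55 K = 26.40°C.

26.4 °C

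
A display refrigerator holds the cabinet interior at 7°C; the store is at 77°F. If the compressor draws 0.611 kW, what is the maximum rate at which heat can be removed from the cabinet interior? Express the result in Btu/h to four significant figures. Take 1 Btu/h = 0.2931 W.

In absolute terms T_C = 280.15 K and T_H = 298.15 K, so ΔT = 18.00 K.
COP_Carnot = T_C/ΔT = 280.15/18.00 = 15.56.
Q̇_max = COP_Carnot × Ẇ = 15.56 × 0.6110 kW = 9.510 kW = 32440 Btu/h.

32440 Btu/h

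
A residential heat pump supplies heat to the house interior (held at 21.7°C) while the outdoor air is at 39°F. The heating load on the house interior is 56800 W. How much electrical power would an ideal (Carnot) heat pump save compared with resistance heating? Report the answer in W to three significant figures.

In absolute terms T_C = 277.04 K and T_H = 294.85 K, so ΔT = 17.81 K.
COP_Carnot = T_H/ΔT = 294.85/17.81 = 16.55.
Resistance heating needs Ẇ_res = Q̇_H = 56800 W; the reversible heat pump needs only Ẇ_hp = Q̇_H/COP = 3431 W.
Saving = 56800 − 3431 = 53370 W.

53400 W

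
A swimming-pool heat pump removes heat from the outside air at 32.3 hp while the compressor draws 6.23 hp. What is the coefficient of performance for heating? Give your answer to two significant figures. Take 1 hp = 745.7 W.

The first law gives Q̇_H = Q̇_C + Ẇ, so the three rates are Q̇_C = 32.30, Q̇_H = 38.53, Ẇ = 6.230 hp.
COP_HP = Q̇_H/Ẇ = 38.53/6.230 = 6.185.

6.2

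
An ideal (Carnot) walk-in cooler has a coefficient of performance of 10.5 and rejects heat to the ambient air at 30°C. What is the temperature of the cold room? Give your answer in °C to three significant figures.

3.64 °C

For a Carnot refrigerator COP_R = T_C/(T_H − T_C), so T_C = COP·T_H/(1 + COP).
With T_H = 303.15 K, T_C = 10.5 × 303.15/11.50 = 276.79 K.
Converting, 276.79 K = 3.64°C.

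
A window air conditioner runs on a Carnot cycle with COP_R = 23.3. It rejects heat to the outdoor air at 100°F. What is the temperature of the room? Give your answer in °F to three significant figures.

For a Carnot refrigerator COP_R = T_C/(T_H − T_C), so T_C = COP·T_H/(1 + COP).
With T_H = 310.93 K, T_C = 23.3 × 310.93/24.30 = 298.13 K.
Converting, 298.13 K = 76.97°F.

77.0 °F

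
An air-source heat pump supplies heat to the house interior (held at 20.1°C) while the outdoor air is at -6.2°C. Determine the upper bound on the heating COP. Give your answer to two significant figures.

In absolute terms T_C = 266.95 K and T_H = 293.25 K, so ΔT = 26.30 K.
For a reversible cycle, COP_Carnot = T_H/ΔT = 293.25/26.30 = 11.15.

11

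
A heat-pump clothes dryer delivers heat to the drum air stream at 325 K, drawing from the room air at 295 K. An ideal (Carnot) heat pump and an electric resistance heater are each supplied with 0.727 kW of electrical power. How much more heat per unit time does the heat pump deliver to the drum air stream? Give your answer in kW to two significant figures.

The reservoir spacing is ΔT = 325 − 295 = 30.00 K.
COP_Carnot = T_H/ΔT = 325.00/30.00 = 10.83.
The heat pump delivers Q̇_H = COP × Ẇ = 7.876 kW; the resistance heater delivers Ẇ = 0.7270 kW.
Extra = (COP − 1)·Ẇ = 7.149 kW.

7.1 kW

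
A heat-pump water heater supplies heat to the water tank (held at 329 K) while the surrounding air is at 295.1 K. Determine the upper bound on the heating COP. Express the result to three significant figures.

The reservoir spacing is ΔT = 329 − 295.1 = 33.90 K.
For a reversible cycle, COP_Carnot = T_H/ΔT = 329.00/33.90 = 9.705.

9.71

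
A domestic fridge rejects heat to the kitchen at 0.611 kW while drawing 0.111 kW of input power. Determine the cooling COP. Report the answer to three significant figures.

4.50

The first law gives Q̇_H = Q̇_C + Ẇ, so the three rates are Q̇_C = 0.5000, Q̇_H = 0.6110, Ẇ = 0.1110 kW.
COP_R = Q̇_C/Ẇ = 0.5000/0.1110 = 4.505.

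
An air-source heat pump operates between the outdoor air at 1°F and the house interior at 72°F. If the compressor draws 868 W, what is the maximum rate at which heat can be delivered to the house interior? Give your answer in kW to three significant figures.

6.50 kW

In absolute terms T_C = 255.93 K and T_H = 295.37 K, so ΔT = 39.44 K.
COP_Carnot = T_H/ΔT = 295.37/39.44 = 7.488.
Q̇_max = COP_Carnot × Ẇ = 7.488 × 868.0 W = 6500 W = 6.500 kW.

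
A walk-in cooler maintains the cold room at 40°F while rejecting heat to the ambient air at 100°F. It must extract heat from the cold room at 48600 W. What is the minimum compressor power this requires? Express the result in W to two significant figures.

5800 W

In absolute terms T_C = 277.59 K and T_H = 310.93 K, so ΔT = 33.33 K.
COP_Carnot = T_C/ΔT = 277.59/33.33 = 8.328.
Ẇ_min = Q̇/COP_Carnot = 48600/8.328 = 5836 W.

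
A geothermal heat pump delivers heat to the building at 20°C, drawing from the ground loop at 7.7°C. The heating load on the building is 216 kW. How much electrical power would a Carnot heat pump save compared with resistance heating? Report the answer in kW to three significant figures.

207 kW

In absolute terms T_C = 280.85 K and T_H = 293.15 K, so ΔT = 12.30 K.
COP_Carnot = T_H/ΔT = 293.15/12.30 = 23.83.
Resistance heating needs Ẇ_res = Q̇_H = 216.0 kW; the reversible heat pump needs only Ẇ_hp = Q̇_H/COP = 9.063 kW.
Saving = 216.0 − 9.063 = 206.9 kW.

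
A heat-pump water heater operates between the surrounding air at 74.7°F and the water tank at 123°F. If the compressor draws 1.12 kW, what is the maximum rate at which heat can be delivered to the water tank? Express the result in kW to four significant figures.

13.51 kW

In absolute terms T_C = 296.87 K and T_H = 323.71 K, so ΔT = 26.83 K.
COP_Carnot = T_H/ΔT = 323.71/26.83 = 12.06.
Q̇_max = COP_Carnot × Ẇ = 12.06 × 1.120 kW = 13.51 kW.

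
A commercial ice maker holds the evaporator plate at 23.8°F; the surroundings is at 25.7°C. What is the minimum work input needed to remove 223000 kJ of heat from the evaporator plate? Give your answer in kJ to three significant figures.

In absolute terms T_C = 268.59 K and T_H = 298.85 K, so ΔT = 30.26 K.
The reversible limit is COP_R = T_C/ΔT = 8.878, so W_min = Q_C/COP = Q_C·ΔT/T_C.
W_min = 223000 × 30.26/268.59 = 25120 kJ.

25100 kJ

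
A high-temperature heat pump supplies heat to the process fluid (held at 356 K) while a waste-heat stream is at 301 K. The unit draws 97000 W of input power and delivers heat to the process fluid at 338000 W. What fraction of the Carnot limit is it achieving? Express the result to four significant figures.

COP_actual = Q̇_H/Ẇ = 338000/97000 = 3.485.
The reservoir spacing is ΔT = 356 − 301 = 55.00 K.
COP_Carnot = T_H/ΔT = 356.00/55.00 = 6.473.
η_II = COP_actual/COP_Carnot = 3.485/6.473 = 0.5383.

0.5383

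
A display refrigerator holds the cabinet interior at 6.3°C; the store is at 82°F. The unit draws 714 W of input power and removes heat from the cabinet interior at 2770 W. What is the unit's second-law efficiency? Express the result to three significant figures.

COP_actual = Q̇_C/Ẇ = 2770/714.0 = 3.880.
In absolute terms T_C = 279.45 K and T_H = 300.93 K, so ΔT = 21.48 K.
COP_Carnot = T_C/ΔT = 279.45/21.48 = 13.01.
η_II = COP_actual/COP_Carnot = 3.880/13.01 = 0.2982.

0.298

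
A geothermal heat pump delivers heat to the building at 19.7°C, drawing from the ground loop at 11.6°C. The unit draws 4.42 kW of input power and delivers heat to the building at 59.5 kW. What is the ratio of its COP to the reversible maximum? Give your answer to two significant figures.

COP_actual = Q̇_H/Ẇ = 59.50/4.420 = 13.46.
In absolute terms T_C = 284.75 K and T_H = 292.85 K, so ΔT = 8.100 K.
COP_Carnot = T_H/ΔT = 292.85/8.100 = 36.15.
η_II = COP_actual/COP_Carnot = 13.46/36.15 = 0.3723.

0.37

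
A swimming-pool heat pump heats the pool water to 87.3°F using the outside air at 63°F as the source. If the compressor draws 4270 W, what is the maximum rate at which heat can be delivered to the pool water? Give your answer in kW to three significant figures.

96.1 kW

In absolute terms T_C = 290.37 K and T_H = 303.87 K, so ΔT = 13.50 K.
COP_Carnot = T_H/ΔT = 303.87/13.50 = 22.51.
Q̇_max = COP_Carnot × Ẇ = 22.51 × 4270 W = 96110 W = 96.11 kW.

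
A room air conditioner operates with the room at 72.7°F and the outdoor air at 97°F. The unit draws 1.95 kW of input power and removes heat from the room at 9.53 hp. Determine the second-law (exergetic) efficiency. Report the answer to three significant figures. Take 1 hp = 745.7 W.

Converting, Q̇_C = 9.530 hp = 7.107 kW, so COP_actual = Q̇_C/Ẇ = 7.107/1.950 = 3.644.
In absolute terms T_C = 295.76 K and T_H = 309.26 K, so ΔT = 13.50 K.
COP_Carnot = T_C/ΔT = 295.76/13.50 = 21.91.
η_II = COP_actual/COP_Carnot = 3.644/21.91 = 0.1663.

0.166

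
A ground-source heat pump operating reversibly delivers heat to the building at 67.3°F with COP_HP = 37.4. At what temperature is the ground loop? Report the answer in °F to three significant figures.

COP_HP = T_H/(T_H − T_C) gives T_H − T_C = T_H/COP.
With T_H = 292.76 K, T_C = 292.76 × (1 − 1/37.4) = 284.93 K.
Converting, 284.93 K = 53.21°F.

53.2 °F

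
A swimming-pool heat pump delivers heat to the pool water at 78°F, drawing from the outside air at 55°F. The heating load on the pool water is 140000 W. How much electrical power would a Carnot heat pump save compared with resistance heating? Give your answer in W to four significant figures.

134000 W

In absolute terms T_C = 285.93 K and T_H = 298.71 K, so ΔT = 12.78 K.
COP_Carnot = T_H/ΔT = 298.71/12.78 = 23.38.
Resistance heating needs Ẇ_res = Q̇_H = 140000 W; the reversible heat pump needs only Ẇ_hp = Q̇_H/COP = 5989 W.
Saving = 140000 − 5989 = 134000 W.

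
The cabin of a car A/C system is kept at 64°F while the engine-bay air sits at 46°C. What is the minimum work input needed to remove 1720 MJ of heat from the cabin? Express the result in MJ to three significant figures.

In absolute terms T_C = 290.93 K and T_H = 319.15 K, so ΔT = 28.22 K.
The reversible limit is COP_R = T_C/ΔT = 10.31, so W_min = Q_C/COP = Q_C·ΔT/T_C.
W_min = 1720 × 28.22/290.93 = 166.9 MJ.

167 MJ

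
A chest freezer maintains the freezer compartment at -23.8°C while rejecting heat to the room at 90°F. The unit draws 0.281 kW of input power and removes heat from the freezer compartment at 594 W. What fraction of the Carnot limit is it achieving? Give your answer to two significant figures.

0.47

Converting, Q̇_C = 594.0 W = 0.5940 kW, so COP_actual = Q̇_C/Ẇ = 0.5940/0.2810 = 2.114.
In absolute terms T_C = 249.35 K and T_H = 305.37 K, so ΔT = 56.02 K.
COP_Carnot = T_C/ΔT = 249.35/56.02 = 4.451.
η_II = COP_actual/COP_Carnot = 2.114/4.451 = 0.4749.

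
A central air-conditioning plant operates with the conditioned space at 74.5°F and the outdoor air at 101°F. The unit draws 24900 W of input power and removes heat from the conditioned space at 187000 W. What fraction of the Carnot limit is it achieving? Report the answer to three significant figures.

0.373

COP_actual = Q̇_C/Ẇ = 187000/24900 = 7.510.
In absolute terms T_C = 296.76 K and T_H = 311.48 K, so ΔT = 14.72 K.
COP_Carnot = T_C/ΔT = 296.76/14.72 = 20.16.
η_II = COP_actual/COP_Carnot = 7.510/20.16 = 0.3726.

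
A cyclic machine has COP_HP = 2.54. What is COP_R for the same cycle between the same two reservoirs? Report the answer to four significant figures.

1.540

Since Q_H = Q_C + W for any cycle, COP_R = Q_C/W = Q_H/W − 1.
COP_R = 2.54 − 1 = 1.54.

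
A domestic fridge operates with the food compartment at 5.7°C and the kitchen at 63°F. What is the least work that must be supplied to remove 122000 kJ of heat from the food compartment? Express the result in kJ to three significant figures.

In absolute terms T_C = 278.85 K and T_H = 290.37 K, so ΔT = 11.52 K.
The reversible limit is COP_R = T_C/ΔT = 24.20, so W_min = Q_C/COP = Q_C·ΔT/T_C.
W_min = 122000 × 11.52/278.85 = 5041 kJ.

5040 kJ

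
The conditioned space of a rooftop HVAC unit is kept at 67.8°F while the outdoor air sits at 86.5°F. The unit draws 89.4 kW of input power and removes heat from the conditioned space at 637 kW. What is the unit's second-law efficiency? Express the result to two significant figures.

COP_actual = Q̇_C/Ẇ = 637.0/89.40 = 7.125.
In absolute terms T_C = 293.04 K and T_H = 303.43 K, so ΔT = 10.39 K.
COP_Carnot = T_C/ΔT = 293.04/10.39 = 28.21.
η_II = COP_actual/COP_Carnot = 7.125/28.21 = 0.2526.

0.25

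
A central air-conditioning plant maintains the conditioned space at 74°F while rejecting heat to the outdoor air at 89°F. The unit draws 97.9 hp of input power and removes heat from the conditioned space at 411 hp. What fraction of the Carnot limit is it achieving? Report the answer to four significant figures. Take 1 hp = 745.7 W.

0.1180

COP_actual = Q̇_C/Ẇ = 411.0/97.90 = 4.198.
In absolute terms T_C = 296.48 K and T_H = 304.82 K, so ΔT = 8.333 K.
COP_Carnot = T_C/ΔT = 296.48/8.333 = 35.58.
η_II = COP_actual/COP_Carnot = 4.198/35.58 = 0.1180.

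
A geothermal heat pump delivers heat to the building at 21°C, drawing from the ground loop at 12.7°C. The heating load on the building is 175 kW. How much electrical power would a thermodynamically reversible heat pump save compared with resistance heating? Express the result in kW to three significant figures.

170 kW

In absolute terms T_C = 285.85 K and T_H = 294.15 K, so ΔT = 8.300 K.
COP_Carnot = T_H/ΔT = 294.15/8.300 = 35.44.
Resistance heating needs Ẇ_res = Q̇_H = 175.0 kW; the reversible heat pump needs only Ẇ_hp = Q̇_H/COP = 4.938 kW.
Saving = 175.0 − 4.938 = 170.1 kW.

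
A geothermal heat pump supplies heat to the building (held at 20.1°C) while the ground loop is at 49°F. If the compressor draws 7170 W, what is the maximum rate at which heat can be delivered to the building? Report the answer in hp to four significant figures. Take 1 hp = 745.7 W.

264.6 hp

In absolute terms T_C = 282.59 K and T_H = 293.25 K, so ΔT = 10.66 K.
COP_Carnot = T_H/ΔT = 293.25/10.66 = 27.52.
Q̇_max = COP_Carnot × Ẇ = 27.52 × 7170 W = 197300 W = 264.6 hp.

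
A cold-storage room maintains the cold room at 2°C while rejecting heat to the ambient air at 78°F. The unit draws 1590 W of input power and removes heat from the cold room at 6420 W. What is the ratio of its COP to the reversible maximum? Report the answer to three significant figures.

COP_actual = Q̇_C/Ẇ = 6420/1590 = 4.038.
In absolute terms T_C = 275.15 K and T_H = 298.71 K, so ΔT = 23.56 K.
COP_Carnot = T_C/ΔT = 275.15/23.56 = 11.68.
η_II = COP_actual/COP_Carnot = 4.038/11.68 = 0.3457.

0.346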